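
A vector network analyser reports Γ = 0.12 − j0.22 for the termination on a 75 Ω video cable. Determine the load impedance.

Z_L ≈ 85.4 − j40.1 Ω

Z_L = Z_0·(1 + Γ)/(1 − Γ) = 75·(1.12 − j0.22)/(0.88 + j0.22)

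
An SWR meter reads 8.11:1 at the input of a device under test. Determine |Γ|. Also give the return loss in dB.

|Γ| ≈ 0.78; return loss ≈ 2.15 dB

|Γ| = (S − 1)/(S + 1) = (8.11 − 1)/(8.11 + 1) = 7.11/9.11
RL = −20·log₁₀|Γ| = −20·log₁₀(0.78)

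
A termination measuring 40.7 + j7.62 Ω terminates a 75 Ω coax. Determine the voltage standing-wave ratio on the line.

Γ = (Z_L − Z_0)/(Z_L + Z_0) = (-34.3 + j7.62)/(115.7 + j7.62)
|Γ| = 35.1/116 = 0.303
VSWR = (1 + |Γ|)/(1 − |Γ|) = 1.3/0.697

VSWR ≈ 1.87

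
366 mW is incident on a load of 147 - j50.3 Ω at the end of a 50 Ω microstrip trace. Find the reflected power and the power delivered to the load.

P_reflected ≈ 106 mW; P_delivered ≈ 260 mW

|Γ| = |(97 − j50.3)/(197 − j50.3)| = 0.537
|Γ|² = 0.289
P_refl = |Γ|²·P_inc = 106 mW, P_del = (1 − |Γ|²)·P_inc = 260 mW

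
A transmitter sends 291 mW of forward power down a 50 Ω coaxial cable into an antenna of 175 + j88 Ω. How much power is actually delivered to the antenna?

|Γ| = |(125 + j88)/(225 + j88)| = 0.633
|Γ|² = 0.4
P_refl = |Γ|²·P_inc = 117 mW, P_del = (1 − |Γ|²)·P_inc = 174 mW

P_delivered ≈ 174 mW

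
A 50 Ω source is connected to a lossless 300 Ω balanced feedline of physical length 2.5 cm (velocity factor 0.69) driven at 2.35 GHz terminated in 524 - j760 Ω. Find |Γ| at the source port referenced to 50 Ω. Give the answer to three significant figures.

|Γ| ≈ 0.799

λ = v/f = 0.69·c / 2.35 GHz = 0.0881 m
βl = 2π·l/λ = 2π × 0.284 = 102°
tan(βl) = -4.64
Z_in = Z_0·(Z_L + jZ_0·tanβl)/(Z_0 + jZ_L·tanβl) = 65.1 + j151 Ω
Γ_s = (Z_in − Z_s)/(Z_in + Z_s) = (15.1 + j151)/(115 + j151), |Γ_s| = 0.799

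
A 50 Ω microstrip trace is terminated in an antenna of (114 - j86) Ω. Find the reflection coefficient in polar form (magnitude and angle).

Γ ≈ 0.579 ∠ -25.7°

Γ = (Z_L − Z_0)/(Z_L + Z_0) = (64 − j86)/(164 − j86)
|Γ| = 107/185 = 0.579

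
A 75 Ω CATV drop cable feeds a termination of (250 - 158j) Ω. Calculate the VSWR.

Γ = (Z_L − Z_0)/(Z_L + Z_0) = (175 − j158)/(325 − j158)
|Γ| = 236/361 = 0.652
VSWR = (1 + |Γ|)/(1 − |Γ|) = 1.65/0.348

VSWR ≈ 4.75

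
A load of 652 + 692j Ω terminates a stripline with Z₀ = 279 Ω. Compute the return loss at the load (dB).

Γ = (373 + j692)/(931 + j692), |Γ| = 0.678
RL = −20·log₁₀|Γ| = −20·log₁₀(0.678)

RL ≈ 3.38 dB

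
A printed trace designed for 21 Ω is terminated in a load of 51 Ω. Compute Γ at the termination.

Γ = (Z_L − Z_0)/(Z_L + Z_0) = (51 − 21)/(51 + 21) = 30/72

Γ = 0.417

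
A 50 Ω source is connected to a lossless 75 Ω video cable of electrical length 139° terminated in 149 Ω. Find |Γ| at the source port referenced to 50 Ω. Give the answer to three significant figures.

|Γ| ≈ 0.405

tan(βl) = -0.869
Z_in = Z_0·(Z_L + jZ_0·tanβl)/(Z_0 + jZ_L·tanβl) = 65.7 + j48.2 Ω
Γ_s = (Z_in − Z_s)/(Z_in + Z_s) = (15.7 + j48.2)/(116 + j48.2), |Γ_s| = 0.405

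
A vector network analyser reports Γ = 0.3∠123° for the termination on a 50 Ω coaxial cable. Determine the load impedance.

Z_L ≈ 32.1 + j17.8 Ω

Z_L = Z_0·(1 + Γ)/(1 − Γ) = 50·(0.837 + j0.252)/(1.16 − j0.252)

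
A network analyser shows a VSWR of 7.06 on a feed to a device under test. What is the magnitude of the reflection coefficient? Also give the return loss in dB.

|Γ| ≈ 0.752; return loss ≈ 2.48 dB

|Γ| = (S − 1)/(S + 1) = (7.06 − 1)/(7.06 + 1) = 6.06/8.06
RL = −20·log₁₀|Γ| = −20·log₁₀(0.752)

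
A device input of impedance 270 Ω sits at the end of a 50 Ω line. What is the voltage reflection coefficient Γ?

Γ = (Z_L − Z_0)/(Z_L + Z_0) = (270 − 50)/(270 + 50) = 220/320

Γ = 0.688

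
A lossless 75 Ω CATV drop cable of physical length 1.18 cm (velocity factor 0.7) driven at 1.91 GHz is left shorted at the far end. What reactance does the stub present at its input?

X_in ≈ 60 Ω (inductive)

λ = v/f = 0.7·c / 1.91 GHz = 0.11 m
βl = 2π·l/λ = 2π × 0.107 = 38.6°
tan(βl) = 0.799
For a shorted stub, Z_in = jZ_0·tan(βl)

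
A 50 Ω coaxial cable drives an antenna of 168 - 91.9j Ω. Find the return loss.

Γ = (118 − j91.9)/(218 − j91.9), |Γ| = 0.632
RL = −20·log₁₀|Γ| = −20·log₁₀(0.632)

RL ≈ 3.98 dB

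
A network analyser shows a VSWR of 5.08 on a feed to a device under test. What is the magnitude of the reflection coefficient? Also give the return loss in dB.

|Γ| ≈ 0.671; return loss ≈ 3.46 dB

|Γ| = (S − 1)/(S + 1) = (5.08 − 1)/(5.08 + 1) = 4.08/6.08
RL = −20·log₁₀|Γ| = −20·log₁₀(0.671)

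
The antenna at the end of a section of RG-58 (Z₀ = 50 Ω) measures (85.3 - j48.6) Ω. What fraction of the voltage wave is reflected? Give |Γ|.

|Γ| ≈ 0.418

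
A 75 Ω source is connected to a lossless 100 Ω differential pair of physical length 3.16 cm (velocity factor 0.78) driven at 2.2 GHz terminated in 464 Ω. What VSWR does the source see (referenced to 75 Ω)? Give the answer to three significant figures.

λ = v/f = 0.78·c / 2.2 GHz = 0.106 m
βl = 2π·l/λ = 2π × 0.297 = 107°
tan(βl) = -3.28
Z_in = Z_0·(Z_L + jZ_0·tanβl)/(Z_0 + jZ_L·tanβl) = 23.5 + j28.9 Ω
Γ_s = (Z_in − Z_s)/(Z_in + Z_s) = (-51.5 + j28.9)/(98.5 + j28.9), |Γ_s| = 0.576
VSWR = (1 + |Γ_s|)/(1 − |Γ_s|)

VSWR ≈ 3.72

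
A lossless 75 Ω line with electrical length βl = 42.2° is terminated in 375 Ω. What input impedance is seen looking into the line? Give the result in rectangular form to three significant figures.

Z_in ≈ 31.7 − j75.7 Ω

tan(βl) = tan(42.2°) = 0.907
Z_in = Z_0·(Z_L + jZ_0·tanβl)/(Z_0 + jZ_L·tanβl)
     = 75·(375 + j68)/(75 + j340)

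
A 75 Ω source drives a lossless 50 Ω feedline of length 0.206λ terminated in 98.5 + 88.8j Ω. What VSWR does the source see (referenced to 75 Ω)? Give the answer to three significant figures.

VSWR ≈ 4.91

βl = 2π × 0.206 = 74.2°
tan(βl) = 3.52
Z_in = Z_0·(Z_L + jZ_0·tanβl)/(Z_0 + jZ_L·tanβl) = 17.4 − j27.4 Ω
Γ_s = (Z_in − Z_s)/(Z_in + Z_s) = (-57.6 − j27.4)/(92.4 − j27.4), |Γ_s| = 0.661
VSWR = (1 + |Γ_s|)/(1 − |Γ_s|)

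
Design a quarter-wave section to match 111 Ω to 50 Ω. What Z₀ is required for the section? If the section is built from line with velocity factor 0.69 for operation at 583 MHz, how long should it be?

Z_qwt ≈ 74.5 Ω; length ≈ 8.88 cm

Z_qwt = √(Z_0·R_L) = √(50 × 111) = √5550
λ = 0.69·c/f = 0.355 m, so l = λ/4 = 0.0888 m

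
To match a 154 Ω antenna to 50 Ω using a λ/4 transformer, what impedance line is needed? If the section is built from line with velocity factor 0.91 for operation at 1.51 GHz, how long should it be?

Z_qwt ≈ 87.7 Ω; length ≈ 4.52 cm

Z_qwt = √(Z_0·R_L) = √(50 × 154) = √7700
λ = 0.91·c/f = 0.181 m, so l = λ/4 = 0.0452 m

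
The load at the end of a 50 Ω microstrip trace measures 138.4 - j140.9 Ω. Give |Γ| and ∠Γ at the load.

Γ ≈ 0.707 ∠ -21.1°

Γ = (Z_L − Z_0)/(Z_L + Z_0) = (88.4 − j140.9)/(188.4 − j140.9)
|Γ| = 166/235 = 0.707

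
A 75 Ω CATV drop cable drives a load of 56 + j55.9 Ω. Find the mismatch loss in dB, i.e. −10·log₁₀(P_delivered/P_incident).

Γ = (-19 + j55.9)/(131 + j55.9), |Γ| = 0.415
|Γ|² = 0.172, so P_del/P_inc = 1 − |Γ|² = 0.828
ML = −10·log₁₀(1 − |Γ|²)

mismatch loss ≈ 0.819 dB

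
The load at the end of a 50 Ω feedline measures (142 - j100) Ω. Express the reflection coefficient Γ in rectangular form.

Γ ≈ 0.59 − j0.213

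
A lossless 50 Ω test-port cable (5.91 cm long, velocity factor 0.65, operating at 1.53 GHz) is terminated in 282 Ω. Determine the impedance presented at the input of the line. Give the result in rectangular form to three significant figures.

λ = v/f = 0.65·c / 1.53 GHz = 0.127 m
βl = 2π·l/λ = 2π × 0.464 = 167°
tan(βl) = tan(167°) = -0.232
Z_in = Z_0·(Z_L + jZ_0·tanβl)/(Z_0 + jZ_L·tanβl)
     = 50·(282 − j11.6)/(50 − j65.4)

Z_in ≈ 110 + j132 Ω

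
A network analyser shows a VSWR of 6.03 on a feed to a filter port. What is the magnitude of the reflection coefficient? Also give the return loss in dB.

|Γ| = (S − 1)/(S + 1) = (6.03 − 1)/(6.03 + 1) = 5.03/7.03
RL = −20·log₁₀|Γ| = −20·log₁₀(0.716)

|Γ| ≈ 0.716; return loss ≈ 2.91 dB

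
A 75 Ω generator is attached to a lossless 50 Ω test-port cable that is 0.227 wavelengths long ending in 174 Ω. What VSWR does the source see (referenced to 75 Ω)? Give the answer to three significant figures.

βl = 2π × 0.227 = 81.7°
tan(βl) = 6.87
Z_in = Z_0·(Z_L + jZ_0·tanβl)/(Z_0 + jZ_L·tanβl) = 14.6 − j6.66 Ω
Γ_s = (Z_in − Z_s)/(Z_in + Z_s) = (-60.4 − j6.66)/(89.6 − j6.66), |Γ_s| = 0.675
VSWR = (1 + |Γ_s|)/(1 − |Γ_s|)

VSWR ≈ 5.16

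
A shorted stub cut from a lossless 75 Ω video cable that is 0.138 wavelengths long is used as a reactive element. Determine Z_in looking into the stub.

βl = 2π × 0.138 = 49.7°
tan(βl) = 1.18
For a shorted stub, Z_in = jZ_0·tan(βl)

Z_in ≈ +j88.4 Ω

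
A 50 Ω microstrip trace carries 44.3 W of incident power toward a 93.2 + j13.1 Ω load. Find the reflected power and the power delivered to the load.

P_reflected ≈ 4.37 W; P_delivered ≈ 39.9 W

|Γ| = |(43.2 + j13.1)/(143.2 + j13.1)| = 0.314
|Γ|² = 0.0986
P_refl = |Γ|²·P_inc = 4.37 W, P_del = (1 − |Γ|²)·P_inc = 39.9 W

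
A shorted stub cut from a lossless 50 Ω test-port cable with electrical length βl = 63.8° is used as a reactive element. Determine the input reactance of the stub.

tan(βl) = 2.03
For a shorted stub, Z_in = jZ_0·tan(βl)

X_in ≈ 102 Ω (inductive)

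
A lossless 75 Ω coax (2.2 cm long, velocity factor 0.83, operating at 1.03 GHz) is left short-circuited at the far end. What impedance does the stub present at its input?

λ = v/f = 0.83·c / 1.03 GHz = 0.242 m
βl = 2π·l/λ = 2π × 0.091 = 32.8°
tan(βl) = 0.644
For a short-circuited stub, Z_in = jZ_0·tan(βl)

Z_in ≈ +j48.3 Ω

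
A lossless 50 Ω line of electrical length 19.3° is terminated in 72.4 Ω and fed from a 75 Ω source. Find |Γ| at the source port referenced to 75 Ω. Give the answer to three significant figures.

|Γ| ≈ 0.131

tan(βl) = 0.35
Z_in = Z_0·(Z_L + jZ_0·tanβl)/(Z_0 + jZ_L·tanβl) = 64.7 − j15.3 Ω
Γ_s = (Z_in − Z_s)/(Z_in + Z_s) = (-10.3 − j15.3)/(140 − j15.3), |Γ_s| = 0.131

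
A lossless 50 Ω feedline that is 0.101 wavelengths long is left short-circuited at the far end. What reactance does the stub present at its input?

βl = 2π × 0.101 = 36.4°
tan(βl) = 0.736
For a short-circuited stub, Z_in = jZ_0·tan(βl)

X_in ≈ 36.8 Ω (inductive)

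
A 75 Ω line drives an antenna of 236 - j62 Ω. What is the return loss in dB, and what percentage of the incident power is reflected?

Γ = (161 − j62)/(311 − j62), |Γ| = 0.544
RL = −20·log₁₀(0.544) = 5.29 dB
P_refl/P_inc = |Γ|² = 0.296

RL ≈ 5.29 dB; 29.6% of incident power reflected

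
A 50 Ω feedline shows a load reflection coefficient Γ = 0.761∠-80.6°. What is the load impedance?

Z_L ≈ 15.8 − j56.4 Ω

Z_L = Z_0·(1 + Γ)/(1 − Γ) = 50·(1.12 − j0.751)/(0.876 + j0.751)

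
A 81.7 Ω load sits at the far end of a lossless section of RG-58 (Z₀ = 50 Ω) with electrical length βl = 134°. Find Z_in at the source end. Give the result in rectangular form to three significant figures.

tan(βl) = tan(134°) = -1.04
Z_in = Z_0·(Z_L + jZ_0·tanβl)/(Z_0 + jZ_L·tanβl)
     = 50·(81.7 − j51.8)/(50 − j84.6)

Z_in ≈ 43.8 + j22.4 Ω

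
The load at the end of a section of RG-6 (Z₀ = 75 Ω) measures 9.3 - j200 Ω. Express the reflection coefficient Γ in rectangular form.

Γ = (Z_L − Z_0)/(Z_L + Z_0) = (-65.7 − j200)/(84.3 − j200)

Γ ≈ 0.732 − j0.637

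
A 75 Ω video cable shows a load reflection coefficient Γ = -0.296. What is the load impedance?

Z_L ≈ 40.7 Ω

Z_L = Z_0·(1 + Γ)/(1 − Γ) = 75·(0.704)/(1.3)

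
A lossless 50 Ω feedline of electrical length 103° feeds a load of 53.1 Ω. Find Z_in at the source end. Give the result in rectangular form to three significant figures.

Z_in ≈ 47.4 + j1.25 Ω

tan(βl) = tan(103°) = -4.33
Z_in = Z_0·(Z_L + jZ_0·tanβl)/(Z_0 + jZ_L·tanβl)
     = 50·(53.1 − j217)/(50 − j230)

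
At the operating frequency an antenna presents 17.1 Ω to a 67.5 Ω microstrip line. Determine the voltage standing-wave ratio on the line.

VSWR ≈ 3.95

For a purely resistive load, VSWR = R_L/Z_0 or Z_0/R_L (whichever > 1) = 67.5/17.1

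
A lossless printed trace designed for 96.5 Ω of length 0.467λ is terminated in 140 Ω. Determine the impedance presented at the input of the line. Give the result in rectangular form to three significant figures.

Z_in ≈ 134 + j20.5 Ω

βl = 2π × 0.467 = 168°
tan(βl) = tan(168°) = -0.21
Z_in = Z_0·(Z_L + jZ_0·tanβl)/(Z_0 + jZ_L·tanβl)
     = 96.5·(140 − j20.3)/(96.5 − j29.5)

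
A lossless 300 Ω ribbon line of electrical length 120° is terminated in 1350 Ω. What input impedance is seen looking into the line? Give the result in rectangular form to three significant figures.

Z_in ≈ 87.4 + j162 Ω

tan(βl) = tan(120°) = -1.73
Z_in = Z_0·(Z_L + jZ_0·tanβl)/(Z_0 + jZ_L·tanβl)
     = 300·(1350 − j520)/(300 − j2340)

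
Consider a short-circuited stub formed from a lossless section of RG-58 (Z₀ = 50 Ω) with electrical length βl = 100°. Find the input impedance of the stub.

Z_in ≈ −j284 Ω

tan(βl) = -5.67
For a short-circuited stub, Z_in = jZ_0·tan(βl)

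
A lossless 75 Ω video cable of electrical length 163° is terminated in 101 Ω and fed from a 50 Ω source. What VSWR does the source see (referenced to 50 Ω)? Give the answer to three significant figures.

VSWR ≈ 1.96

tan(βl) = -0.306
Z_in = Z_0·(Z_L + jZ_0·tanβl)/(Z_0 + jZ_L·tanβl) = 94.4 + j15.9 Ω
Γ_s = (Z_in − Z_s)/(Z_in + Z_s) = (44.4 + j15.9)/(144 + j15.9), |Γ_s| = 0.325
VSWR = (1 + |Γ_s|)/(1 − |Γ_s|)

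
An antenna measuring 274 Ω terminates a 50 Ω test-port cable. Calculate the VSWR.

VSWR ≈ 5.48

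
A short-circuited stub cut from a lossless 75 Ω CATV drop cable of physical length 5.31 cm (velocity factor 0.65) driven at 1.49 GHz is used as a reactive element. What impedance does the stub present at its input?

Z_in ≈ −j50.5 Ω

λ = v/f = 0.65·c / 1.49 GHz = 0.131 m
βl = 2π·l/λ = 2π × 0.406 = 146°
tan(βl) = -0.673
For a short-circuited stub, Z_in = jZ_0·tan(βl)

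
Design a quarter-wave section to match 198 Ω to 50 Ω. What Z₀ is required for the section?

Z_qwt ≈ 99.5 Ω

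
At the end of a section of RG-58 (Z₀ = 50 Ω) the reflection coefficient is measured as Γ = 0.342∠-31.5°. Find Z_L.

Z_L ≈ 82.7 − j33.5 Ω

Z_L = Z_0·(1 + Γ)/(1 − Γ) = 50·(1.29 − j0.179)/(0.708 + j0.179)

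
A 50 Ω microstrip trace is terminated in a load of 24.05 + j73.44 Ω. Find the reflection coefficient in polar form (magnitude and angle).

Γ = (Z_L − Z_0)/(Z_L + Z_0) = (-25.95 + j73.44)/(74.05 + j73.44)
|Γ| = 77.9/104 = 0.747

Γ ≈ 0.747 ∠ 64.7°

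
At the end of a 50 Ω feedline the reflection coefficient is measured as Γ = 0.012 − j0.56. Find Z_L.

Z_L = Z_0·(1 + Γ)/(1 − Γ) = 50·(1.01 − j0.56)/(0.988 + j0.56)

Z_L ≈ 26.6 − j43.4 Ω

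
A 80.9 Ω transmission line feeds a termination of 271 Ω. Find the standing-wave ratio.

For a purely resistive load, VSWR = R_L/Z_0 or Z_0/R_L (whichever > 1) = 271/80.9

VSWR ≈ 3.35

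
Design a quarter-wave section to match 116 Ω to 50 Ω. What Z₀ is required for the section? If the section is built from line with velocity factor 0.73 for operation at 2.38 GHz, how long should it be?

Z_qwt = √(Z_0·R_L) = √(50 × 116) = √5800
λ = 0.73·c/f = 0.092 m, so l = λ/4 = 0.023 m

Z_qwt ≈ 76.2 Ω; length ≈ 2.3 cm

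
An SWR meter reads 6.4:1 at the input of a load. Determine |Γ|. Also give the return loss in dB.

|Γ| ≈ 0.73; return loss ≈ 2.74 dB

|Γ| = (S − 1)/(S + 1) = (6.4 − 1)/(6.4 + 1) = 5.4/7.4
RL = −20·log₁₀|Γ| = −20·log₁₀(0.73)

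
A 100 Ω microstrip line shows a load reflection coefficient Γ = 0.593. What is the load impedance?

Z_L = Z_0·(1 + Γ)/(1 − Γ) = 100·(1.59)/(0.407)

Z_L ≈ 391 Ω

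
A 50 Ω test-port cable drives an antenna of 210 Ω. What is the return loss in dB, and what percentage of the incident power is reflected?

RL ≈ 4.22 dB; 37.9% of incident power reflected

Γ = (210 − 50)/(210 + 50) = 0.615
RL = −20·log₁₀(0.615) = 4.22 dB
P_refl/P_inc = |Γ|² = 0.379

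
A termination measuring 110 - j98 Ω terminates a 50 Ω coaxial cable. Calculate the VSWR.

Γ = (Z_L − Z_0)/(Z_L + Z_0) = (60 − j98)/(160 − j98)
|Γ| = 115/188 = 0.612
VSWR = (1 + |Γ|)/(1 − |Γ|) = 1.61/0.388

VSWR ≈ 4.16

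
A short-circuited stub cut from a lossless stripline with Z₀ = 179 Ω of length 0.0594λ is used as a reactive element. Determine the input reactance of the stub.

X_in ≈ 70.1 Ω (inductive)

βl = 2π × 0.0594 = 21.4°
tan(βl) = 0.392
For a short-circuited stub, Z_in = jZ_0·tan(βl)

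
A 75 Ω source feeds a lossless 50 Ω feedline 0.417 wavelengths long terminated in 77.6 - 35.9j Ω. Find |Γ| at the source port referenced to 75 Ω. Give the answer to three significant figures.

|Γ| ≈ 0.188

βl = 2π × 0.417 = 150°
tan(βl) = -0.575
Z_in = Z_0·(Z_L + jZ_0·tanβl)/(Z_0 + jZ_L·tanβl) = 90.5 + j27.4 Ω
Γ_s = (Z_in − Z_s)/(Z_in + Z_s) = (15.5 + j27.4)/(166 + j27.4), |Γ_s| = 0.188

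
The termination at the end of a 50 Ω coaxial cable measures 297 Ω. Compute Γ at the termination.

Γ = (Z_L − Z_0)/(Z_L + Z_0) = (297 − 50)/(297 + 50) = 247/347

Γ = 0.712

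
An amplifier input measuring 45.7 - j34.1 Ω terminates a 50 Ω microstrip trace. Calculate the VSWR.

Γ = (Z_L − Z_0)/(Z_L + Z_0) = (-4.3 − j34.1)/(95.7 − j34.1)
|Γ| = 34.4/102 = 0.338
VSWR = (1 + |Γ|)/(1 − |Γ|) = 1.34/0.662

VSWR ≈ 2.02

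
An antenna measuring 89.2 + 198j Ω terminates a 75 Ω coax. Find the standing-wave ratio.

VSWR ≈ 7.76

Γ = (Z_L − Z_0)/(Z_L + Z_0) = (14.2 + j198)/(164.2 + j198)
|Γ| = 199/257 = 0.772
VSWR = (1 + |Γ|)/(1 − |Γ|) = 1.77/0.228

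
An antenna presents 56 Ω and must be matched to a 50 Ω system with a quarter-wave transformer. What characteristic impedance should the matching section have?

Z_qwt = √(Z_0·R_L) = √(50 × 56) = √2800

Z_qwt ≈ 52.9 Ω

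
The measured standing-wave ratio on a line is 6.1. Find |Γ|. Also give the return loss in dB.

|Γ| ≈ 0.718; return loss ≈ 2.87 dB

|Γ| = (S − 1)/(S + 1) = (6.1 − 1)/(6.1 + 1) = 5.1/7.1
RL = −20·log₁₀|Γ| = −20·log₁₀(0.718)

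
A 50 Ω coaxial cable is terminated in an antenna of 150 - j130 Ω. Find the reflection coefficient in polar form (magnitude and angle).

Γ ≈ 0.688 ∠ -19.4°

Γ = (Z_L − Z_0)/(Z_L + Z_0) = (100 − j130)/(200 − j130)
|Γ| = 164/239 = 0.688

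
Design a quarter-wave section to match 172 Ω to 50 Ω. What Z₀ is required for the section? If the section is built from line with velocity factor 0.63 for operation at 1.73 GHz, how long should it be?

Z_qwt ≈ 92.7 Ω; length ≈ 2.73 cm

Z_qwt = √(Z_0·R_L) = √(50 × 172) = √8600
λ = 0.63·c/f = 0.109 m, so l = λ/4 = 0.0273 m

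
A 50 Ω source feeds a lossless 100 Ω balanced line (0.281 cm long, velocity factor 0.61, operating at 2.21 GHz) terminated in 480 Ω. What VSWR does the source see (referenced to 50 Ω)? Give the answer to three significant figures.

VSWR ≈ 9.29

λ = v/f = 0.61·c / 2.21 GHz = 0.0828 m
βl = 2π·l/λ = 2π × 0.0339 = 12.2°
tan(βl) = 0.217
Z_in = Z_0·(Z_L + jZ_0·tanβl)/(Z_0 + jZ_L·tanβl) = 242 − j229 Ω
Γ_s = (Z_in − Z_s)/(Z_in + Z_s) = (192 − j229)/(292 − j229), |Γ_s| = 0.806
VSWR = (1 + |Γ_s|)/(1 − |Γ_s|)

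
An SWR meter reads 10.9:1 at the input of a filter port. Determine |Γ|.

|Γ| = (S − 1)/(S + 1) = (10.9 − 1)/(10.9 + 1) = 9.9/11.9

|Γ| ≈ 0.832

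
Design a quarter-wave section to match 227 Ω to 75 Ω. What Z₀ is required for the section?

Z_qwt = √(Z_0·R_L) = √(75 × 227) = √17020

Z_qwt ≈ 130 Ω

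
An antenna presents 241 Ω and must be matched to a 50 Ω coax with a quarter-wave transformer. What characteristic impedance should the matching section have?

Z_qwt ≈ 110 Ω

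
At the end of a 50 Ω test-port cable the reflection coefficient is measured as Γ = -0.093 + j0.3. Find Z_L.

Z_L ≈ 35.1 + j23.4 Ω

Z_L = Z_0·(1 + Γ)/(1 − Γ) = 50·(0.907 + j0.3)/(1.09 − j0.3)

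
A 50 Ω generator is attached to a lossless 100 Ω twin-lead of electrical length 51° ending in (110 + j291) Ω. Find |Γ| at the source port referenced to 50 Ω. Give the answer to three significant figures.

tan(βl) = 1.23
Z_in = Z_0·(Z_L + jZ_0·tanβl)/(Z_0 + jZ_L·tanβl) = 32.4 − j143 Ω
Γ_s = (Z_in − Z_s)/(Z_in + Z_s) = (-17.6 − j143)/(82.4 − j143), |Γ_s| = 0.873

|Γ| ≈ 0.873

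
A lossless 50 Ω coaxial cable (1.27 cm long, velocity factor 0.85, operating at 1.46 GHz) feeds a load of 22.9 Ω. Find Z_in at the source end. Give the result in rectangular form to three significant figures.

Z_in ≈ 27.1 + j18.5 Ω

λ = v/f = 0.85·c / 1.46 GHz = 0.175 m
βl = 2π·l/λ = 2π × 0.0727 = 26.2°
tan(βl) = tan(26.2°) = 0.492
Z_in = Z_0·(Z_L + jZ_0·tanβl)/(Z_0 + jZ_L·tanβl)
     = 50·(22.9 + j24.6)/(50 + j11.3)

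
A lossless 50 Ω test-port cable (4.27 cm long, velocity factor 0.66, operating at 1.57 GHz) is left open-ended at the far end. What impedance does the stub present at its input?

Z_in ≈ +j31.1 Ω

λ = v/f = 0.66·c / 1.57 GHz = 0.126 m
βl = 2π·l/λ = 2π × 0.339 = 122°
tan(βl) = -1.61
For an open-ended stub, Z_in = −jZ_0·cot(βl) = −jZ_0/tan(βl)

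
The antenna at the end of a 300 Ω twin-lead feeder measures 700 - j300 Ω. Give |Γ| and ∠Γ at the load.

Γ ≈ 0.479 ∠ -20.2°

Γ = (Z_L − Z_0)/(Z_L + Z_0) = (400 − j300)/(1000 − j300)
|Γ| = 500/1040 = 0.479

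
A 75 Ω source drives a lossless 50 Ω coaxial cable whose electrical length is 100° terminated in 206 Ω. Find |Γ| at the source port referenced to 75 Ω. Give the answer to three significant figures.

tan(βl) = -5.67
Z_in = Z_0·(Z_L + jZ_0·tanβl)/(Z_0 + jZ_L·tanβl) = 12.5 + j8.28 Ω
Γ_s = (Z_in − Z_s)/(Z_in + Z_s) = (-62.5 + j8.28)/(87.5 + j8.28), |Γ_s| = 0.718

|Γ| ≈ 0.718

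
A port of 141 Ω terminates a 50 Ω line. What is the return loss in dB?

RL ≈ 6.44 dB

Γ = (141 − 50)/(141 + 50) = 0.476
RL = −20·log₁₀|Γ| = −20·log₁₀(0.476)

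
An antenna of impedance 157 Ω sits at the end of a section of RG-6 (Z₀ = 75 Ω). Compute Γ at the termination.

Γ = 0.353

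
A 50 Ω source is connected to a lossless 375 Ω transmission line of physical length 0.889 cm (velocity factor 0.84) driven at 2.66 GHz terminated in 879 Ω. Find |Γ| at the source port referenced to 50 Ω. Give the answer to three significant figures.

λ = v/f = 0.84·c / 2.66 GHz = 0.0947 m
βl = 2π·l/λ = 2π × 0.0938 = 33.8°
tan(βl) = 0.669
Z_in = Z_0·(Z_L + jZ_0·tanβl)/(Z_0 + jZ_L·tanβl) = 368 − j326 Ω
Γ_s = (Z_in − Z_s)/(Z_in + Z_s) = (318 − j326)/(418 − j326), |Γ_s| = 0.859

|Γ| ≈ 0.859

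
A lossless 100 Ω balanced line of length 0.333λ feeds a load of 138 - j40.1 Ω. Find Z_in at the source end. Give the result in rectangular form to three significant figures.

βl = 2π × 0.333 = 120°
tan(βl) = tan(120°) = -1.74
Z_in = Z_0·(Z_L + jZ_0·tanβl)/(Z_0 + jZ_L·tanβl)
     = 100·(138 − j214)/(30.2 − j240)

Z_in ≈ 94.9 + j45.5 Ω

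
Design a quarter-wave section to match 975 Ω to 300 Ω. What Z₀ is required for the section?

Z_qwt = √(Z_0·R_L) = √(300 × 975) = √292500

Z_qwt ≈ 541 Ω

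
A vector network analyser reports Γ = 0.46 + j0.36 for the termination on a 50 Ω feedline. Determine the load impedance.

Z_L ≈ 78.2 + j85.5 Ω

Z_L = Z_0·(1 + Γ)/(1 − Γ) = 50·(1.46 + j0.36)/(0.54 − j0.36)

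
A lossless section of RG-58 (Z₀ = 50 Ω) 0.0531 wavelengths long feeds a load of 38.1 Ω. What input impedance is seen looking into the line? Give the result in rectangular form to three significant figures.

βl = 2π × 0.0531 = 19.1°
tan(βl) = tan(19.1°) = 0.347
Z_in = Z_0·(Z_L + jZ_0·tanβl)/(Z_0 + jZ_L·tanβl)
     = 50·(38.1 + j17.3)/(50 + j13.2)

Z_in ≈ 39.9 + j6.79 Ω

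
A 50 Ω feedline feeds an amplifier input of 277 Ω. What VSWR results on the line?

Γ = (277 − 50)/(277 + 50) = 0.694
VSWR = (1 + 0.694)/(1 − 0.694)

VSWR ≈ 5.54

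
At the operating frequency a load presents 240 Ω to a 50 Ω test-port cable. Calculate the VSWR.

Γ = (240 − 50)/(240 + 50) = 0.655
VSWR = (1 + 0.655)/(1 − 0.655)

VSWR ≈ 4.8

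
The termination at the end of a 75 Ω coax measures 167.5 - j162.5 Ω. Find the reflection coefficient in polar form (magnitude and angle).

Γ ≈ 0.641 ∠ -26.5°

Γ = (Z_L − Z_0)/(Z_L + Z_0) = (92.5 − j162.5)/(242.5 − j162.5)
|Γ| = 187/292 = 0.641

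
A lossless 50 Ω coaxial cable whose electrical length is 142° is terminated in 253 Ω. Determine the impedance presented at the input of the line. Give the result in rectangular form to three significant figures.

tan(βl) = tan(142°) = -0.781
Z_in = Z_0·(Z_L + jZ_0·tanβl)/(Z_0 + jZ_L·tanβl)
     = 50·(253 − j39.1)/(50 − j198)

Z_in ≈ 24.5 + j57.8 Ω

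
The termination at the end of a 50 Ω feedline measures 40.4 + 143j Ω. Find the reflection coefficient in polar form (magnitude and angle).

Γ ≈ 0.847 ∠ 36.1°

Γ = (Z_L − Z_0)/(Z_L + Z_0) = (-9.6 + j143)/(90.4 + j143)
|Γ| = 143/169 = 0.847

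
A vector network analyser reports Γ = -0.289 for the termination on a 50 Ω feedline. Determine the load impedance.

Z_L ≈ 27.6 Ω

Z_L = Z_0·(1 + Γ)/(1 − Γ) = 50·(0.711)/(1.29)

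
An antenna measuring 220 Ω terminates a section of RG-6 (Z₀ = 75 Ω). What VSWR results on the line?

Γ = (220 − 75)/(220 + 75) = 0.492
VSWR = (1 + 0.492)/(1 − 0.492)

VSWR ≈ 2.93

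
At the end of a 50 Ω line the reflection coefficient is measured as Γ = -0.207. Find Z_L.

Z_L = Z_0·(1 + Γ)/(1 − Γ) = 50·(0.793)/(1.21)

Z_L ≈ 32.9 Ω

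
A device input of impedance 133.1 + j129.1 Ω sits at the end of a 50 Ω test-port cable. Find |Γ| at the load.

|Γ| ≈ 0.685

Γ = (Z_L − Z_0)/(Z_L + Z_0) = (83.1 + j129.1)/(183.1 + j129.1)
|Γ| = 154/224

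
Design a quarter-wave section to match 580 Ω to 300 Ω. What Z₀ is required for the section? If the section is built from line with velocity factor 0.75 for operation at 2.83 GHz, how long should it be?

Z_qwt ≈ 417 Ω; length ≈ 1.99 cm

Z_qwt = √(Z_0·R_L) = √(300 × 580) = √174000
λ = 0.75·c/f = 0.0795 m, so l = λ/4 = 0.0199 m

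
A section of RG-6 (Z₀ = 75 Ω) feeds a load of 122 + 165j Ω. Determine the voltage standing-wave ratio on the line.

VSWR ≈ 5.02

Γ = (Z_L − Z_0)/(Z_L + Z_0) = (47 + j165)/(197 + j165)
|Γ| = 172/257 = 0.668
VSWR = (1 + |Γ|)/(1 − |Γ|) = 1.67/0.332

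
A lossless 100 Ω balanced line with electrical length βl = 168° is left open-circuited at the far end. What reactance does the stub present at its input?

tan(βl) = -0.213
For an open-circuited stub, Z_in = −jZ_0·cot(βl) = −jZ_0/tan(βl)

X_in ≈ 470 Ω (inductive)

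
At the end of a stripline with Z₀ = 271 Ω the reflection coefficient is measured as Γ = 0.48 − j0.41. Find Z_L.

Z_L ≈ 372 − j507 Ω

Z_L = Z_0·(1 + Γ)/(1 − Γ) = 271·(1.48 − j0.41)/(0.52 + j0.41)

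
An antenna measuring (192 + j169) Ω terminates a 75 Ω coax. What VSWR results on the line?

Γ = (Z_L − Z_0)/(Z_L + Z_0) = (117 + j169)/(267 + j169)
|Γ| = 206/316 = 0.65
VSWR = (1 + |Γ|)/(1 − |Γ|) = 1.65/0.35

VSWR ≈ 4.72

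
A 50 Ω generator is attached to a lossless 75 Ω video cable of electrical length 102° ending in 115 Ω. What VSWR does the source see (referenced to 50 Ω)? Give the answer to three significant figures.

VSWR ≈ 1.2

tan(βl) = -4.7
Z_in = Z_0·(Z_L + jZ_0·tanβl)/(Z_0 + jZ_L·tanβl) = 50.2 + j8.99 Ω
Γ_s = (Z_in − Z_s)/(Z_in + Z_s) = (0.159 + j8.99)/(100 + j8.99), |Γ_s| = 0.0894
VSWR = (1 + |Γ_s|)/(1 − |Γ_s|)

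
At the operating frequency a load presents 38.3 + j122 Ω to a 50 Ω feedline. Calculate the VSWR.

VSWR ≈ 9.74

Γ = (Z_L − Z_0)/(Z_L + Z_0) = (-11.7 + j122)/(88.3 + j122)
|Γ| = 123/151 = 0.814
VSWR = (1 + |Γ|)/(1 − |Γ|) = 1.81/0.186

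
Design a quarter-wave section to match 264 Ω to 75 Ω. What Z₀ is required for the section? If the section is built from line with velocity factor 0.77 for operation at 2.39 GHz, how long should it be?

Z_qwt ≈ 141 Ω; length ≈ 2.42 cm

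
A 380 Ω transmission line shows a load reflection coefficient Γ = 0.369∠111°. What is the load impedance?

Z_L ≈ 234 + j187 Ω

Z_L = Z_0·(1 + Γ)/(1 − Γ) = 380·(0.868 + j0.344)/(1.13 − j0.344)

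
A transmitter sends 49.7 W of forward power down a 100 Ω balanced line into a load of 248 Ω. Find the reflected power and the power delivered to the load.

P_reflected ≈ 8.99 W; P_delivered ≈ 40.7 W

Γ = (248 − 100)/(248 + 100) = 0.425
|Γ|² = 0.181
P_refl = |Γ|²·P_inc = 8.99 W, P_del = (1 − |Γ|²)·P_inc = 40.7 W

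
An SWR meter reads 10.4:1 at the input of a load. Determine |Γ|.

|Γ| = (S − 1)/(S + 1) = (10.4 − 1)/(10.4 + 1) = 9.4/11.4

|Γ| ≈ 0.825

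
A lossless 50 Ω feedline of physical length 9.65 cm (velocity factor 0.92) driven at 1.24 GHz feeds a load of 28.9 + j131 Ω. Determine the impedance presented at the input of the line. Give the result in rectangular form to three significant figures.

Z_in ≈ 7.3 + j51.2 Ω

λ = v/f = 0.92·c / 1.24 GHz = 0.223 m
βl = 2π·l/λ = 2π × 0.434 = 156°
tan(βl) = tan(156°) = -0.444
Z_in = Z_0·(Z_L + jZ_0·tanβl)/(Z_0 + jZ_L·tanβl)
     = 50·(28.9 + j109)/(108 − j12.8)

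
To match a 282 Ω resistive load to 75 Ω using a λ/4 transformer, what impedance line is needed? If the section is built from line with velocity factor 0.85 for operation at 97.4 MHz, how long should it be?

Z_qwt = √(Z_0·R_L) = √(75 × 282) = √21150
λ = 0.85·c/f = 2.62 m, so l = λ/4 = 0.655 m

Z_qwt ≈ 145 Ω; length ≈ 65.5 cm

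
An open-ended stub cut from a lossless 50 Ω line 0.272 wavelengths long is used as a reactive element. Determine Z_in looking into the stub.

βl = 2π × 0.272 = 97.9°
tan(βl) = -7.19
For an open-ended stub, Z_in = −jZ_0·cot(βl) = −jZ_0/tan(βl)

Z_in ≈ +j6.96 Ω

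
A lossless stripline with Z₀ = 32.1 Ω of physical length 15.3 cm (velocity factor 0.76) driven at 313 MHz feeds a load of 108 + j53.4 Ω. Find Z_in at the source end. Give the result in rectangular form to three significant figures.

λ = v/f = 0.76·c / 313 MHz = 0.728 m
βl = 2π·l/λ = 2π × 0.21 = 75.6°
tan(βl) = tan(75.6°) = 3.9
Z_in = Z_0·(Z_L + jZ_0·tanβl)/(Z_0 + jZ_L·tanβl)
     = 32.1·(108 + j179)/(-176 + j421)

Z_in ≈ 8.65 − j11.9 Ω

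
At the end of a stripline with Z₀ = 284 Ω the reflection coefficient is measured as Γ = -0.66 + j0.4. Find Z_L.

Z_L = Z_0·(1 + Γ)/(1 − Γ) = 284·(0.34 + j0.4)/(1.66 − j0.4)

Z_L ≈ 39.4 + j77.9 Ω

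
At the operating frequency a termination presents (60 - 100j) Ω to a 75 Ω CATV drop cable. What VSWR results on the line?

VSWR ≈ 4.02

Γ = (Z_L − Z_0)/(Z_L + Z_0) = (-15 − j100)/(135 − j100)
|Γ| = 101/168 = 0.602
VSWR = (1 + |Γ|)/(1 − |Γ|) = 1.6/0.398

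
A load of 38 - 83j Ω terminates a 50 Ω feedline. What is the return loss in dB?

Γ = (-12 − j83)/(88 − j83), |Γ| = 0.693
RL = −20·log₁₀|Γ| = −20·log₁₀(0.693)

RL ≈ 3.18 dB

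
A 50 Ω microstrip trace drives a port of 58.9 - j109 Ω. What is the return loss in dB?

Γ = (8.9 − j109)/(108.9 − j109), |Γ| = 0.71
RL = −20·log₁₀|Γ| = −20·log₁₀(0.71)

RL ≈ 2.98 dB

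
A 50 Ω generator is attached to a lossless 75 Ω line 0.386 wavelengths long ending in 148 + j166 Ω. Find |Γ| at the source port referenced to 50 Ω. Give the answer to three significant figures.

βl = 2π × 0.386 = 139°
tan(βl) = -0.871
Z_in = Z_0·(Z_L + jZ_0·tanβl)/(Z_0 + jZ_L·tanβl) = 22.6 + j47.7 Ω
Γ_s = (Z_in − Z_s)/(Z_in + Z_s) = (-27.4 + j47.7)/(72.6 + j47.7), |Γ_s| = 0.633

|Γ| ≈ 0.633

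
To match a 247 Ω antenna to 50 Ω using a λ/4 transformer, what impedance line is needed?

Z_qwt ≈ 111 Ω

Z_qwt = √(Z_0·R_L) = √(50 × 247) = √12350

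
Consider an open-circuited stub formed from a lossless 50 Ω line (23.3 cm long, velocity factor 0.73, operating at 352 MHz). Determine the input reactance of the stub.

λ = v/f = 0.73·c / 352 MHz = 0.622 m
βl = 2π·l/λ = 2π × 0.375 = 135°
tan(βl) = -1.01
For an open-circuited stub, Z_in = −jZ_0·cot(βl) = −jZ_0/tan(βl)

X_in ≈ 49.7 Ω (inductive)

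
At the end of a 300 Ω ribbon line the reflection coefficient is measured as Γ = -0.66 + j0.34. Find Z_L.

Z_L ≈ 46.9 + j71.1 Ω

Z_L = Z_0·(1 + Γ)/(1 − Γ) = 300·(0.34 + j0.34)/(1.66 − j0.34)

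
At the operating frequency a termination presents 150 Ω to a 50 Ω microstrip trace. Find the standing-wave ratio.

VSWR ≈ 3

Γ = (150 − 50)/(150 + 50) = 0.5
VSWR = (1 + 0.5)/(1 − 0.5)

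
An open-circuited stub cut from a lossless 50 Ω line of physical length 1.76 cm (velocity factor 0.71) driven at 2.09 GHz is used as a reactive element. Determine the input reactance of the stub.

λ = v/f = 0.71·c / 2.09 GHz = 0.102 m
βl = 2π·l/λ = 2π × 0.173 = 62.2°
tan(βl) = 1.89
For an open-circuited stub, Z_in = −jZ_0·cot(βl) = −jZ_0/tan(βl)

X_in ≈ -26.4 Ω (capacitive)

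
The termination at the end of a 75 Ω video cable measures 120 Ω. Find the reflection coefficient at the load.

Γ = (Z_L − Z_0)/(Z_L + Z_0) = (120 − 75)/(120 + 75) = 45/195

Γ = 0.231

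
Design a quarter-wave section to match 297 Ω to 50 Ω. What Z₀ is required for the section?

Z_qwt ≈ 122 Ω

Z_qwt = √(Z_0·R_L) = √(50 × 297) = √14850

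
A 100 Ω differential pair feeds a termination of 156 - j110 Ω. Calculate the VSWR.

Γ = (Z_L − Z_0)/(Z_L + Z_0) = (56 − j110)/(256 − j110)
|Γ| = 123/279 = 0.443
VSWR = (1 + |Γ|)/(1 − |Γ|) = 1.44/0.557

VSWR ≈ 2.59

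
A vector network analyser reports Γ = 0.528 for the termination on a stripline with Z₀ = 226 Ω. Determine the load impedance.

Z_L = Z_0·(1 + Γ)/(1 − Γ) = 226·(1.53)/(0.472)

Z_L ≈ 732 Ω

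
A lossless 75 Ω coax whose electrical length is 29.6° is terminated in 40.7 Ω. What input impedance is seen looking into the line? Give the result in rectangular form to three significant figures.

tan(βl) = tan(29.6°) = 0.568
Z_in = Z_0·(Z_L + jZ_0·tanβl)/(Z_0 + jZ_L·tanβl)
     = 75·(40.7 + j42.6)/(75 + j23.1)

Z_in ≈ 49.2 + j27.5 Ω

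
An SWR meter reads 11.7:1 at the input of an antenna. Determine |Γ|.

|Γ| ≈ 0.843

|Γ| = (S − 1)/(S + 1) = (11.7 − 1)/(11.7 + 1) = 10.7/12.7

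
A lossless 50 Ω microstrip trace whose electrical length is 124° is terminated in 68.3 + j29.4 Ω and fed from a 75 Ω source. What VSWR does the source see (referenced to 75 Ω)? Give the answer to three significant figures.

VSWR ≈ 2.64

tan(βl) = -1.48
Z_in = Z_0·(Z_L + jZ_0·tanβl)/(Z_0 + jZ_L·tanβl) = 28.7 + j7.18 Ω
Γ_s = (Z_in − Z_s)/(Z_in + Z_s) = (-46.3 + j7.18)/(104 + j7.18), |Γ_s| = 0.45
VSWR = (1 + |Γ_s|)/(1 − |Γ_s|)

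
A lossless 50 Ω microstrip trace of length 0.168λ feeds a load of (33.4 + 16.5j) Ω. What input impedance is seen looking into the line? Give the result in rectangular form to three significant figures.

βl = 2π × 0.168 = 60.5°
tan(βl) = tan(60.5°) = 1.77
Z_in = Z_0·(Z_L + jZ_0·tanβl)/(Z_0 + jZ_L·tanβl)
     = 50·(33.4 + j105)/(20.9 + j59)

Z_in ≈ 87.9 + j2.76 Ω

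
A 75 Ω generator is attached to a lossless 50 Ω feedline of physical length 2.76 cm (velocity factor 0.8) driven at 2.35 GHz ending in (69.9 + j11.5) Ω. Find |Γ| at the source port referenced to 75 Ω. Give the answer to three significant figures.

λ = v/f = 0.8·c / 2.35 GHz = 0.102 m
βl = 2π·l/λ = 2π × 0.27 = 97.3°
tan(βl) = -7.82
Z_in = Z_0·(Z_L + jZ_0·tanβl)/(Z_0 + jZ_L·tanβl) = 34.1 − j2.34 Ω
Γ_s = (Z_in − Z_s)/(Z_in + Z_s) = (-40.9 − j2.34)/(109 − j2.34), |Γ_s| = 0.375

|Γ| ≈ 0.375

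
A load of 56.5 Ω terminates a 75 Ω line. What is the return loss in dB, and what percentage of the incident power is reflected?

Γ = (56.5 − 75)/(56.5 + 75) = -0.141
RL = −20·log₁₀(0.141) = 17 dB
P_refl/P_inc = |Γ|² = 0.0198

RL ≈ 17 dB; 1.98% of incident power reflected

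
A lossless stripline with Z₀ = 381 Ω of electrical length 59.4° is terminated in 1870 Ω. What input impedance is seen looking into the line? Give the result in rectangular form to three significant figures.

Z_in ≈ 103 − j213 Ω

tan(βl) = tan(59.4°) = 1.69
Z_in = Z_0·(Z_L + jZ_0·tanβl)/(Z_0 + jZ_L·tanβl)
     = 381·(1870 + j644)/(381 + j3160)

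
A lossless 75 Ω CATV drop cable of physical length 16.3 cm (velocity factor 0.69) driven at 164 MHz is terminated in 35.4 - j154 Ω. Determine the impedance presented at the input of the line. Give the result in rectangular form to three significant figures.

Z_in ≈ 7.28 − j24.9 Ω

λ = v/f = 0.69·c / 164 MHz = 1.26 m
βl = 2π·l/λ = 2π × 0.129 = 46.5°
tan(βl) = tan(46.5°) = 1.05
Z_in = Z_0·(Z_L + jZ_0·tanβl)/(Z_0 + jZ_L·tanβl)
     = 75·(35.4 − j75)/(237 + j37.3)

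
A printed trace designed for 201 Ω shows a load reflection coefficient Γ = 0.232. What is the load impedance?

Z_L ≈ 322 Ω

Z_L = Z_0·(1 + Γ)/(1 − Γ) = 201·(1.23)/(0.768)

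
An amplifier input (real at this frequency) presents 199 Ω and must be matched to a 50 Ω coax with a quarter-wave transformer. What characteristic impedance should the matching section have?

Z_qwt ≈ 99.7 Ω

Z_qwt = √(Z_0·R_L) = √(50 × 199) = √9950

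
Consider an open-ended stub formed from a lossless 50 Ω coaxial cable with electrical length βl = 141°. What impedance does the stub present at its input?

Z_in ≈ +j61.7 Ω

tan(βl) = -0.81
For an open-ended stub, Z_in = −jZ_0·cot(βl) = −jZ_0/tan(βl)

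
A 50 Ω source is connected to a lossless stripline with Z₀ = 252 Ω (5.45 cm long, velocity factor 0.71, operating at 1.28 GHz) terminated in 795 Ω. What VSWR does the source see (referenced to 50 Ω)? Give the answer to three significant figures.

λ = v/f = 0.71·c / 1.28 GHz = 0.166 m
βl = 2π·l/λ = 2π × 0.328 = 118°
tan(βl) = -1.89
Z_in = Z_0·(Z_L + jZ_0·tanβl)/(Z_0 + jZ_L·tanβl) = 99.5 + j117 Ω
Γ_s = (Z_in − Z_s)/(Z_in + Z_s) = (49.5 + j117)/(149 + j117), |Γ_s| = 0.669
VSWR = (1 + |Γ_s|)/(1 − |Γ_s|)

VSWR ≈ 5.03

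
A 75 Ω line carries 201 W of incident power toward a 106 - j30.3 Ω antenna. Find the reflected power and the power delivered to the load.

|Γ| = |(31 − j30.3)/(181 − j30.3)| = 0.236
|Γ|² = 0.0558
P_refl = |Γ|²·P_inc = 11.2 W, P_del = (1 − |Γ|²)·P_inc = 190 W

P_reflected ≈ 11.2 W; P_delivered ≈ 190 W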